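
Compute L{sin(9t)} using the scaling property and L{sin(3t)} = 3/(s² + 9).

Using L{f(at)} = (1/a)F(s/a) with a=3: L{sin(9t)} = (1/3) · 3/((s/3)² + 9) = (1/3) · 3·9/(s² + 81) = 9/(s² + 81)

Final answer: 9/(s² + 81)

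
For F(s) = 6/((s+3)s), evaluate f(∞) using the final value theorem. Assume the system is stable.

f(∞) = lim_{s→0} sF(s) = lim_{s→0} 6/(s+3) = 2

Final answer: 2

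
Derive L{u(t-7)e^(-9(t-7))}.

u(t-a)f(t-a) with f(t)=e^(-9t). L{e^(-9t)} = 1/(s+9). By time shift: e^(-7s)/(s+9)

Final answer: e^(-7s)/(s+9)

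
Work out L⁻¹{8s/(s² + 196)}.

This is the form c·s/(s² + a²) with a = 14, c = 8. L⁻¹ = 8·cos(14t)

Final answer: 8·cos(14t)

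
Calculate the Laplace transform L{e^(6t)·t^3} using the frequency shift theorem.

L{e^(at)·t^n} = n!/(s-a)^(n+1), so L{e^(6t)·t^3} = 6/(s-6)^4

Final answer: 6/(s-6)^4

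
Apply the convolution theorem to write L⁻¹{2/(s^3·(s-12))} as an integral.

2/(s^3·(s-12)) = (2/s^3)·(1/(s-12)) = L{t^2}·L{e^(12t)}. So f(t) = t^2*e^(12t) = ∫₀ᵗ τ^2·e^(12(t-τ)) dτ

Final answer: ∫₀ᵗ τ^2·e^(12(t-τ)) dτ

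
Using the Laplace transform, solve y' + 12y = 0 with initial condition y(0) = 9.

L{y'} + 12L{y} = 0. sY - 9 + 12Y = 0. Y(s+12) = 9. Y = 9/(s+12)

Final answer: y(t) = 9e^(-12t)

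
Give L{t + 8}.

L{t + 8} = L{t} + 8·L{1} = 1/s² + 8/s

Final answer: 1/s² + 8/s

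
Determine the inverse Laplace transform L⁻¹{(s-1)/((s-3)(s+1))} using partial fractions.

Using partial fractions, f(t) = (2e^(3t) + 2e^(-t))/4

Final answer: (2e^(3t) + 2e^(-t))/4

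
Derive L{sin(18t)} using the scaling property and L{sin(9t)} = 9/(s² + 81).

Using L{f(at)} = (1/a)F(s/a) with a=2: L{sin(18t)} = (1/2) · 9/((s/2)² + 81) = (1/2) · 9·4/(s² + 324) = 18/(s² + 324)

Final answer: 18/(s² + 324)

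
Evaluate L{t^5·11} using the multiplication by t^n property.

L{11} = 11/s. d^1/ds^1[1/s] = -1/s². d^2/ds^2[1/s] = 2/s^3. d^3/ds^3[1/s] = -6/s^4. d^4/ds^4[1/s] = 24/s^5. d^5/ds^5[1/s] = -120/s^6. So L{t^5} = (-1)^{5}·-120/s^6 = 120/s^6. Then L{t^5·11} = 11·120/s^6 = 1320/s^6

Final answer: 1320/s^6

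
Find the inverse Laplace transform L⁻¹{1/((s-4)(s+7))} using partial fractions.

Decompose: A/(s-4) + B/(s+7). A = 1/11, B = -1/11. f(t) = (e^(4t) - e^(-7t))/11

Final answer: (e^(4t) - e^(-7t))/11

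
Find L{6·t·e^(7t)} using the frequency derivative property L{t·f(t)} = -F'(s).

L{e^(7t)} = 1/(s-7). By frequency derivative: L{t·e^(7t)} = -d/ds[1/(s-7)] = -(-1)/(s-7)² = 1/(s-7)². Then L{6·t·e^(7t)} = 6·1/(s-7)² = 6/(s-7)²

Final answer: 6/(s-7)²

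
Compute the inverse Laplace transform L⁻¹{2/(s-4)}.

L⁻¹{1/(s-a)} = e^(at), so L⁻¹{1/(s-4)} = e^(4t), and L⁻¹{2/(s-4)} = 2·e^(4t)

Final answer: 2·e^(4t)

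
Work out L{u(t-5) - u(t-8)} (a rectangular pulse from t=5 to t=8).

L{u(t-a)} = e^(-as)/s. L{u(t-5) - u(t-8)} = (e^(-5s) - e^(-8s))/s

Final answer: (e^(-5s) - e^(-8s))/s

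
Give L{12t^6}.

L{t^n} = n!/s^(n+1). So L{12t^6} = 12·6!/s^7 = 8640/s^7

Final answer: 8640/s^7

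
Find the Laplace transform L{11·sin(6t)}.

L{sin(ωt)} = ω/(s² + ω²), so L{sin(6t)} = 6/(s² + 36). Then L{11·sin(6t)} = 11·6/(s² + 36) = 66/(s² + 36)

Final answer: 66/(s² + 36)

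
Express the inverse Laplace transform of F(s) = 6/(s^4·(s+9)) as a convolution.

6/(s^4·(s+9)) = (6/s^4)·(1/(s+9)) = L{t^3}·L{e^(-9t)}. So f(t) = t^3*e^(-9t) = ∫₀ᵗ τ^3·e^(-9(t-τ)) dτ

Final answer: ∫₀ᵗ τ^3·e^(-9(t-τ)) dτ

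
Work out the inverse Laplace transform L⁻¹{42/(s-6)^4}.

L⁻¹{n!/(s-a)^(n+1)} = t^n·e^(at) with n=3, a=6. So L⁻¹{6/(s-6)^4} = t^3·e^(6t), and L⁻¹{42/(s-6)^4} = (42/6)·t^3·e^(6t) = 7·t^3·e^(6t)

Final answer: 7·t^3·e^(6t)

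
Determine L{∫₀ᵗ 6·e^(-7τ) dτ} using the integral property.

L{∫₀ᵗ f(τ)dτ} = F(s)/s with F(s) = 6/(s+7), so L{∫₀ᵗ 6·e^(-7τ) dτ} = 6/(s(s+7))

Final answer: 6/(s(s+7))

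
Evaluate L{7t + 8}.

L{7t + 8} = 7·L{t} + 8·L{1} = 7/s² + 8/s

Final answer: 7/s² + 8/s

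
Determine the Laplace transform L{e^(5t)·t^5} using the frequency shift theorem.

L{e^(at)·t^n} = n!/(s-a)^(n+1), so L{e^(5t)·t^5} = 120/(s-5)^6

Final answer: 120/(s-5)^6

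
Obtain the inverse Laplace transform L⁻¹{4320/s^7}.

L⁻¹{n!/s^(n+1)} = t^n with n=6. So L⁻¹{720/s^7} = t^6, and L⁻¹{4320/s^7} = (4320/720)·t^6 = 6·t^6

Final answer: 6·t^6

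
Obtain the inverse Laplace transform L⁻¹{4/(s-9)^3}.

L⁻¹{n!/(s-a)^(n+1)} = t^n·e^(at) with n=2, a=9. So L⁻¹{2/(s-9)^3} = t^2·e^(9t), and L⁻¹{4/(s-9)^3} = (4/2)·t^2·e^(9t) = 2·t^2·e^(9t)

Final answer: 2·t^2·e^(9t)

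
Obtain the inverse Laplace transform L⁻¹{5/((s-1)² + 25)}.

Using frequency shift, L⁻¹{5/((s-1)² + 25)} = e^t·sin(5t)

Final answer: e^t·sin(5t)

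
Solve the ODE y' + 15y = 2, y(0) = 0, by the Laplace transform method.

sY + 15Y = 2/s. Y = 2/(s(s+15)). Partial fractions: Y = 2/15/s - 2/15/(s+15)

Final answer: y(t) = 2/15(1 - e^(-15t))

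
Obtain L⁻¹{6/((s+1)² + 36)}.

Form: b/((s-a)² + b²) → e^(at)sin(bt). With a=-1, b=6

Final answer: e^(-t)·sin(6t)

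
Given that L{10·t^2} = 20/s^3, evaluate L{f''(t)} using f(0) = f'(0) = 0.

L{f''(t)} = s²F(s) - sf(0) - f'(0) = s²·20/s^3 - 0 - 0 = 20/s

Final answer: 20/s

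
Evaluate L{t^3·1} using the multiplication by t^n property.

L{1} = 1/s. d^1/ds^1[1/s] = -1/s². d^2/ds^2[1/s] = 2/s^3. d^3/ds^3[1/s] = -6/s^4. So L{t^3} = (-1)^{3}·-6/s^4 = 6/s^4

Final answer: 6/s^4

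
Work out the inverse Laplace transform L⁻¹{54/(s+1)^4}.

L⁻¹{n!/(s-a)^(n+1)} = t^n·e^(at) with n=3, a=-1. So L⁻¹{6/(s+1)^4} = t^3·e^(-t), and L⁻¹{54/(s+1)^4} = (54/6)·t^3·e^(-t) = 9·t^3·e^(-t)

Final answer: 9·t^3·e^(-t)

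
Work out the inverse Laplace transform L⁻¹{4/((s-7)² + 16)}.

Using frequency shift, L⁻¹{4/((s-7)² + 16)} = e^(7t)·sin(4t)

Final answer: e^(7t)·sin(4t)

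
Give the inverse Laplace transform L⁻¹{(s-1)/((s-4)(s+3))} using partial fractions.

Using partial fractions, f(t) = (3e^(4t) + 4e^(-3t))/7

Final answer: (3e^(4t) + 4e^(-3t))/7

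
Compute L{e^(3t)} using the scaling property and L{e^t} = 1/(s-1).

Using L{f(at)} = (1/a)F(s/a) with a=3 and f(t) = e^t: L{e^(3t)} = (1/3) · 1/((s/3)-1) = (1/3) · 3/(s-3) = 1/(s-3)

Final answer: 1/(s-3)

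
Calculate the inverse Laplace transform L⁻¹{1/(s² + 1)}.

L⁻¹{1/(s² + 1)} = sin(t)

Final answer: sin(t)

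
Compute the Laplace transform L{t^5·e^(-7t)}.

L{t^n·e^(at)} = n!/(s-a)^(n+1), so L{t^5·e^(-7t)} = 120/(s+7)^6

Final answer: 120/(s+7)^6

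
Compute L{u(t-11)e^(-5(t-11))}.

u(t-a)f(t-a) with f(t)=e^(-5t). L{e^(-5t)} = 1/(s+5). By time shift: e^(-11s)/(s+5)

Final answer: e^(-11s)/(s+5)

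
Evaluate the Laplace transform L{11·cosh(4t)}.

L{cosh(ωt)} = s/(s² - ω²), so L{cosh(4t)} = s/(s² - 16). Then L{11·cosh(4t)} = 11·s/(s² - 16) = 11s/(s² - 16)

Final answer: 11s/(s² - 16)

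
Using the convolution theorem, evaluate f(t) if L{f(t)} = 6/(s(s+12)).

6/(s(s+12)) = (6/s)·(1/(s+12)) = L{6}·L{e^(-12t)}. By convolution, f(t) = 6*e^(-12t) = ∫₀ᵗ 6·e^(-12τ) dτ = 6·(1 - e^(-12t))/12

Final answer: 6·(1 - e^(-12t))/12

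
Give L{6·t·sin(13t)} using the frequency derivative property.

L{sin(13t)} = 13/(s² + 169). By L{t·f(t)} = -F'(s): -d/ds[13/(s² + 169)] = -(13)·(-2s)/(s² + 169)² = 26s/(s² + 169)². Then L{6·t·sin(13t)} = 6·26s/(s² + 169)² = 156s/(s² + 169)²

Final answer: 156s/(s² + 169)²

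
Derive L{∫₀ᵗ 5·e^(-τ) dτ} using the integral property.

L{∫₀ᵗ f(τ)dτ} = F(s)/s with F(s) = 5/(s+1), so L{∫₀ᵗ 5·e^(-τ) dτ} = 5/(s(s+1))

Final answer: 5/(s(s+1))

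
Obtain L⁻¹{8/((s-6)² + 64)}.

Form: b/((s-a)² + b²) → e^(at)sin(bt). With a=6, b=8

Final answer: e^(6t)·sin(8t)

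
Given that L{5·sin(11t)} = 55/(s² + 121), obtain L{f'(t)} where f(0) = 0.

L{f'(t)} = s·F(s) - f(0) = s·55/(s² + 121) - 0 = 55s/(s² + 121)

Final answer: 55s/(s² + 121)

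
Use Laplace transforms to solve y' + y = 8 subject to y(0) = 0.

sY + Y = 8/s. Y = 8/(s(s+1)). Partial fractions: Y = 8/s - 8/(s+1)

Final answer: y(t) = 8(1 - e^(-t))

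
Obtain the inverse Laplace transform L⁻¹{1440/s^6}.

L⁻¹{n!/s^(n+1)} = t^n with n=5. So L⁻¹{120/s^6} = t^5, and L⁻¹{1440/s^6} = (1440/120)·t^5 = 12·t^5

Final answer: 12·t^5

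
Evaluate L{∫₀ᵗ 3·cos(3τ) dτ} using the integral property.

L{∫₀ᵗ f(τ)dτ} = F(s)/s with F(s) = 3s/(s² + 9), so the result is (3s/(s² + 9))/s = 3/(s² + 9)

Final answer: 3/(s² + 9)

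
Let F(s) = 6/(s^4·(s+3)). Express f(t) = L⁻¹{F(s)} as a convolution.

6/(s^4·(s+3)) = (6/s^4)·(1/(s+3)) = L{t^3}·L{e^(-3t)}. So f(t) = t^3*e^(-3t) = ∫₀ᵗ τ^3·e^(-3(t-τ)) dτ

Final answer: ∫₀ᵗ τ^3·e^(-3(t-τ)) dτ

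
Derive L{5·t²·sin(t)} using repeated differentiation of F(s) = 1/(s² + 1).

F(s) = 1/(s² + 1). F'(s) = -2s/(s² + 1)². F''(s) = -2(1 - 3s²)/(s² + 1)³ = (6s² - 2)/(s² + 1)³. So L{t²·sin(t)} = (-1)² F''(s) = (6s² - 2)/(s² + 1)³. Then L{5·t²·sin(t)} = 5·(6s² - 2)/(s² + 1)³ = (30s² - 10)/(s² + 1)³

Final answer: (30s² - 10)/(s² + 1)³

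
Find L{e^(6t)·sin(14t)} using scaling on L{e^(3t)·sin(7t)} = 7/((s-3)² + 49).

Scaling with a=2: L{e^(6t)·sin(14t)} = (1/2) · 7/((s/2-3)² + 49). Simplifying: 14/((s-6)² + 196)

Final answer: 14/((s-6)² + 196)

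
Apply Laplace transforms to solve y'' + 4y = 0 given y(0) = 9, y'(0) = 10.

L{y''} + 4L{y} = 0. s²Y - 9s - 10 + 4Y = 0. Y(s² + 4) = 9s + 10. Y = (9s + 10)/(s² + 4). Inverting: y(t) = 9cos(2t) + 5sin(2t)

Final answer: y(t) = 9cos(2t) + 5sin(2t)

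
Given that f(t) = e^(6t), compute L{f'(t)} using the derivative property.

f(0) = 1, F(s) = 1/(s-6). L{f'(t)} = s·F(s) - f(0) = s/(s-6) - 1 = (s - (s-6))/(s-6) = 6/(s-6)

Final answer: 6/(s-6)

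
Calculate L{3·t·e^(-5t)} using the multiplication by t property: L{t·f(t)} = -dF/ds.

Using L{t^n·e^(at)} = n!/(s-a)^(n+1), L{t·e^(-5t)} = 1/(s+5)^2, so L{3·t·e^(-5t)} = 3·1/(s+5)^2 = 3/(s+5)^2

Final answer: 3/(s+5)^2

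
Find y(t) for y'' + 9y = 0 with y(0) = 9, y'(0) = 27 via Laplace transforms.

L{y''} + 9L{y} = 0. s²Y - 9s - 27 + 9Y = 0. Y(s² + 9) = 9s + 27. Y = (9s + 27)/(s² + 9). Inverting: y(t) = 9cos(3t) + 9sin(3t)

Final answer: y(t) = 9cos(3t) + 9sin(3t)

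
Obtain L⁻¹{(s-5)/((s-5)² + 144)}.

Using frequency shift: L⁻¹{(s-a)/((s-a)² + b²)} = e^(at)cos(bt). Here a=5, b=12

Final answer: e^(5t)·cos(12t)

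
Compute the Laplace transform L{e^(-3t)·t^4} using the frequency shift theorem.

L{e^(at)·t^n} = n!/(s-a)^(n+1), so L{e^(-3t)·t^4} = 24/(s+3)^5

Final answer: 24/(s+3)^5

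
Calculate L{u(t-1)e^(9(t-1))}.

u(t-a)f(t-a) with f(t)=e^(9t). L{e^(9t)} = 1/(s-9). By time shift: e^(-s)/(s-9)

Final answer: e^(-s)/(s-9)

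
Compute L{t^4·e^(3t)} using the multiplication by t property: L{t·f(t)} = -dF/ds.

Using L{t^n·e^(at)} = n!/(s-a)^(n+1), L{t^4·e^(3t)} = 24/(s-3)^5

Final answer: 24/(s-3)^5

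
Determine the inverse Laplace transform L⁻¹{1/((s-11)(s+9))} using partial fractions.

Decompose: A/(s-11) + B/(s+9). A = 1/20, B = -1/20. f(t) = (e^(11t) - e^(-9t))/20

Final answer: (e^(11t) - e^(-9t))/20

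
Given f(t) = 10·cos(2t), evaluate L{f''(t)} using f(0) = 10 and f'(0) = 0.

F(s) = 10s/(s² + 4). L{f''(t)} = s²F(s) - sf(0) - f'(0) = 10s³/(s² + 4) - 10s = (10s³ - 10s(s² + 4))/(s² + 4) = -40s/(s² + 4)

Final answer: -40s/(s² + 4)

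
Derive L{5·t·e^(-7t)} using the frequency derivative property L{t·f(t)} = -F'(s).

L{e^(-7t)} = 1/(s+7). By frequency derivative: L{t·e^(-7t)} = -d/ds[1/(s+7)] = -(-1)/(s+7)² = 1/(s+7)². Then L{5·t·e^(-7t)} = 5·1/(s+7)² = 5/(s+7)²

Final answer: 5/(s+7)²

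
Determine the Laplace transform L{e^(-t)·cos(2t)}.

L{e^(at)·cos(ωt)} = (s-a)/((s-a)² + ω²), so L{e^(-t)·cos(2t)} = (s+1)/((s+1)² + 4)

Final answer: (s+1)/((s+1)² + 4)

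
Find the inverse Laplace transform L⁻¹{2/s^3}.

L⁻¹{n!/s^(n+1)} = t^n with n=2. So L⁻¹{2/s^3} = t^2

Final answer: t^2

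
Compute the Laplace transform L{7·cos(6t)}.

L{cos(ωt)} = s/(s² + ω²), so L{cos(6t)} = s/(s² + 36). Then L{7·cos(6t)} = 7·s/(s² + 36) = 7s/(s² + 36)

Final answer: 7s/(s² + 36)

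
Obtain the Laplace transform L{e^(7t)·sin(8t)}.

L{e^(at)·sin(ωt)} = ω/((s-a)² + ω²), so L{e^(7t)·sin(8t)} = 8/((s-7)² + 64)

Final answer: 8/((s-7)² + 64)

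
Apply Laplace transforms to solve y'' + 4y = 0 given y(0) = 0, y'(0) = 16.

L{y''} + 4L{y} = 0. s²Y - 0 - 16 + 4Y = 0. Y(s² + 4) = 16. Y = (16)/(s² + 4). Inverting: y(t) = 8sin(2t)

Final answer: y(t) = 8sin(2t)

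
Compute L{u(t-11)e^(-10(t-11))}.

u(t-a)f(t-a) with f(t)=e^(-10t). L{e^(-10t)} = 1/(s+10). By time shift: e^(-11s)/(s+10)

Final answer: e^(-11s)/(s+10)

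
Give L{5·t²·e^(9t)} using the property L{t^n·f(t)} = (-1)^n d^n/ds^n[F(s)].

L{e^(9t)} = 1/(s-9). d/ds[1/(s-9)] = -1/(s-9)². d²/ds²[1/(s-9)] = 2/(s-9)³. So L{t²·e^(9t)} = (-1)² · 2/(s-9)³ = 2/(s-9)³. Then L{5·t²·e^(9t)} = 5·2/(s-9)³ = 10/(s-9)³

Final answer: 10/(s-9)³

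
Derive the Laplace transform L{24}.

L{24} = 24 · L{1} = 24/s

Final answer: 24/s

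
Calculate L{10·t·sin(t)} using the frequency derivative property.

L{sin(t)} = 1/(s² + 1). By L{t·f(t)} = -F'(s): -d/ds[1/(s² + 1)] = -(1)·(-2s)/(s² + 1)² = 2s/(s² + 1)². Then L{10·t·sin(t)} = 10·2s/(s² + 1)² = 20s/(s² + 1)²

Final answer: 20s/(s² + 1)²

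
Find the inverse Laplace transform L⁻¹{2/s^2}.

L⁻¹{n!/s^(n+1)} = t^n with n=1. So L⁻¹{1/s^2} = t, and L⁻¹{2/s^2} = (2/1)·t = 2·t

Final answer: 2·t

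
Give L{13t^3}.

L{t^n} = n!/s^(n+1). So L{13t^3} = 13·3!/s^4 = 78/s^4

Final answer: 78/s^4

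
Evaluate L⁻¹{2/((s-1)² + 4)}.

Form: b/((s-a)² + b²) → e^(at)sin(bt). With a=1, b=2

Final answer: e^t·sin(2t)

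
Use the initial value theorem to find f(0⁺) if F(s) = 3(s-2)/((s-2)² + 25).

f(0⁺) = lim_{s→∞} sF(s) = lim_{s→∞} 3s(s-2)/((s-2)² + 25) = 3

Final answer: 3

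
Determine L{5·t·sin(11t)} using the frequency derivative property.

L{sin(11t)} = 11/(s² + 121). By L{t·f(t)} = -F'(s): -d/ds[11/(s² + 121)] = -(11)·(-2s)/(s² + 121)² = 22s/(s² + 121)². Then L{5·t·sin(11t)} = 5·22s/(s² + 121)² = 110s/(s² + 121)²

Final answer: 110s/(s² + 121)²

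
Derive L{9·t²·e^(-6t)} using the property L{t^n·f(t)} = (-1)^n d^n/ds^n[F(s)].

L{e^(-6t)} = 1/(s+6). d/ds[1/(s+6)] = -1/(s+6)². d²/ds²[1/(s+6)] = 2/(s+6)³. So L{t²·e^(-6t)} = (-1)² · 2/(s+6)³ = 2/(s+6)³. Then L{9·t²·e^(-6t)} = 9·2/(s+6)³ = 18/(s+6)³

Final answer: 18/(s+6)³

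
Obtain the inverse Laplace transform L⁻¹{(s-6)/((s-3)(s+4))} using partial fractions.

Using partial fractions, f(t) = (-3e^(3t) + 10e^(-4t))/7

Final answer: (-3e^(3t) + 10e^(-4t))/7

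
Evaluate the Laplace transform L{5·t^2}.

L{t^n} = n!/s^(n+1), so L{t^2} = 2/s^3. Then L{5·t^2} = 5·2/s^3 = 10/s^3

Final answer: 10/s^3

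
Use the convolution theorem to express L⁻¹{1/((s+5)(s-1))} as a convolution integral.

1/((s+5)(s-1)) = (1/(s+5))·(1/(s-1)) = L{e^(-5t)}·L{e^t}. So f(t) = e^(-5t)*e^t = ∫₀ᵗ e^(-5τ)·e^(t-τ) dτ

Final answer: ∫₀ᵗ e^(-5τ)·e^(t-τ) dτ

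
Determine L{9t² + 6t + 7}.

L{9t² + 6t + 7} = 9·2/s³ + 6/s² + 7/s = 18/s³ + 6/s² + 7/s

Final answer: 18/s³ + 6/s² + 7/s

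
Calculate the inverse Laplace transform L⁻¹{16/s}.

L⁻¹{c/s} = c, so L⁻¹{16/s} = 16

Final answer: 16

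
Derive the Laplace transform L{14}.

L{14} = 14 · L{1} = 14/s

Final answer: 14/s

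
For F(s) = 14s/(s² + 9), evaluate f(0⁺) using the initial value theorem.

f(0⁺) = lim_{s→∞} s·14s/(s² + 9) = lim_{s→∞} 14s²/(s² + 9) = 14

Final answer: 14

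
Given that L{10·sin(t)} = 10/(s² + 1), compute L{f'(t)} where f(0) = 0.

L{f'(t)} = s·F(s) - f(0) = s·10/(s² + 1) - 0 = 10s/(s² + 1)

Final answer: 10s/(s² + 1)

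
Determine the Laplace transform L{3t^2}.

L{3t^2} = 3 · L{t^2} = 3 · 2/s^3 = 6/s^3

Final answer: 6/s^3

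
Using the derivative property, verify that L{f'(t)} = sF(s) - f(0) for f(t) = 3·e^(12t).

f'(t) = 36e^(12t). Direct: L{f'(t)} = 36/(s-12). Property: s·3/(s-12) - 3 = (3s - 3(s-12))/(s-12) = 36/(s-12). ✓

Final answer: 36/(s-12)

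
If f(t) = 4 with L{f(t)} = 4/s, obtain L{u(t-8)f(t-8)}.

Time shift theorem: L{u(t-a)f(t-a)} = e^(-as)F(s). Here a=8, F(s) = 4/s, so L{u(t-8)f(t-8)} = e^(-8s)·4/s

Final answer: e^(-8s)·4/s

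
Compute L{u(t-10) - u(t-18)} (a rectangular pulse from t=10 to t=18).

L{u(t-a)} = e^(-as)/s. L{u(t-10) - u(t-18)} = (e^(-10s) - e^(-18s))/s

Final answer: (e^(-10s) - e^(-18s))/s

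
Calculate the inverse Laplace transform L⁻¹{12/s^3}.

L⁻¹{n!/s^(n+1)} = t^n with n=2. So L⁻¹{2/s^3} = t^2, and L⁻¹{12/s^3} = (12/2)·t^2 = 6·t^2

Final answer: 6·t^2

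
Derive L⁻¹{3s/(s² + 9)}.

This is the form c·s/(s² + a²) with a = 3, c = 3. L⁻¹ = 3·cos(3t)

Final answer: 3·cos(3t)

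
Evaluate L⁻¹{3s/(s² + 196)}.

This is the form c·s/(s² + a²) with a = 14, c = 3. L⁻¹ = 3·cos(14t)

Final answer: 3·cos(14t)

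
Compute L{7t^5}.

L{t^n} = n!/s^(n+1). So L{7t^5} = 7·5!/s^6 = 840/s^6

Final answer: 840/s^6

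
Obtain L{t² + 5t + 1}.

L{t² + 5t + 1} = 2/s³ + 5/s² + 1/s = 2/s³ + 5/s² + 1/s

Final answer: 2/s³ + 5/s² + 1/s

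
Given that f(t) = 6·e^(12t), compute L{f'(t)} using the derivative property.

f(0) = 6, F(s) = 6/(s-12). L{f'(t)} = s·F(s) - f(0) = 6s/(s-12) - 6 = (6s - 6(s-12))/(s-12) = 72/(s-12)

Final answer: 72/(s-12)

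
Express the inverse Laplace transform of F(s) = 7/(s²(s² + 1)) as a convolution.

7/(s²(s² + 1)) = (1/s²)·(7/(s² + 1)) = L{t}·L{7·sin(t)}. So f(t) = t*(7·sin(t)) = ∫₀ᵗ 7τ·sin((t-τ)) dτ

Final answer: ∫₀ᵗ 7τ·sin((t-τ)) dτ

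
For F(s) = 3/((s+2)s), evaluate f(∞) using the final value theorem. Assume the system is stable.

f(∞) = lim_{s→0} sF(s) = lim_{s→0} 3/(s+2) = 3/2

Final answer: 3/2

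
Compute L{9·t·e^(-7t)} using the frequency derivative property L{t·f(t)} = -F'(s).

L{e^(-7t)} = 1/(s+7). By frequency derivative: L{t·e^(-7t)} = -d/ds[1/(s+7)] = -(-1)/(s+7)² = 1/(s+7)². Then L{9·t·e^(-7t)} = 9·1/(s+7)² = 9/(s+7)²

Final answer: 9/(s+7)²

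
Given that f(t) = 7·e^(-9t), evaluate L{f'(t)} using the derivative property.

f(0) = 7, F(s) = 7/(s+9). L{f'(t)} = s·F(s) - f(0) = 7s/(s+9) - 7 = (7s - 7(s+9))/(s+9) = -63/(s+9)

Final answer: -63/(s+9)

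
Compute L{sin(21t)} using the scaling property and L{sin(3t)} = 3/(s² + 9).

Using L{f(at)} = (1/a)F(s/a) with a=7: L{sin(21t)} = (1/7) · 3/((s/7)² + 9) = (1/7) · 3·49/(s² + 441) = 21/(s² + 441)

Final answer: 21/(s² + 441)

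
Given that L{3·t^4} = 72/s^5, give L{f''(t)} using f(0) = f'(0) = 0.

L{f''(t)} = s²F(s) - sf(0) - f'(0) = s²·72/s^5 - 0 - 0 = 72/s^3

Final answer: 72/s^3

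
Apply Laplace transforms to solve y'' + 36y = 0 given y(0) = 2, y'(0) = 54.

L{y''} + 36L{y} = 0. s²Y - 2s - 54 + 36Y = 0. Y(s² + 36) = 2s + 54. Y = (2s + 54)/(s² + 36). Inverting: y(t) = 2cos(6t) + 9sin(6t)

Final answer: y(t) = 2cos(6t) + 9sin(6t)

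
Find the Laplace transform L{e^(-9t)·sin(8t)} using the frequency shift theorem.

Frequency shift: L{e^(at)f(t)} = F(s-a). L{e^(-9t)·sin(8t)} = 8/((s+9)² + 64)

Final answer: 8/((s+9)² + 64)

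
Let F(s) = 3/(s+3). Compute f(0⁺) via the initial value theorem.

f(0⁺) = lim_{s→∞} s·3/(s+3) = lim_{s→∞} 3s/(s+3) = 3

Final answer: 3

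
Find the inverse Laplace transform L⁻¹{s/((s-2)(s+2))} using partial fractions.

Using partial fractions, f(t) = (2e^(2t) + 2e^(-2t))/4

Final answer: (2e^(2t) + 2e^(-2t))/4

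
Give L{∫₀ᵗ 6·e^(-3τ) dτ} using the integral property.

L{∫₀ᵗ f(τ)dτ} = F(s)/s with F(s) = 6/(s+3), so L{∫₀ᵗ 6·e^(-3τ) dτ} = 6/(s(s+3))

Final answer: 6/(s(s+3))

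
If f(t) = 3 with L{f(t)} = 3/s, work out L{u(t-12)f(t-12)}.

Time shift theorem: L{u(t-a)f(t-a)} = e^(-as)F(s). Here a=12, F(s) = 3/s, so L{u(t-12)f(t-12)} = e^(-12s)·3/s

Final answer: e^(-12s)·3/s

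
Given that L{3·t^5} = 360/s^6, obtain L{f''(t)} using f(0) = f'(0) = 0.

L{f''(t)} = s²F(s) - sf(0) - f'(0) = s²·360/s^6 - 0 - 0 = 360/s^4

Final answer: 360/s^4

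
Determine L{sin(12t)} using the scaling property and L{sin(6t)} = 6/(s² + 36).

Using L{f(at)} = (1/a)F(s/a) with a=2: L{sin(12t)} = (1/2) · 6/((s/2)² + 36) = (1/2) · 6·4/(s² + 144) = 12/(s² + 144)

Final answer: 12/(s² + 144)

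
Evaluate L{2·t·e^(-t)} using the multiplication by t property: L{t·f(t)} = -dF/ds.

Using L{t^n·e^(at)} = n!/(s-a)^(n+1), L{t·e^(-t)} = 1/(s+1)^2, so L{2·t·e^(-t)} = 2·1/(s+1)^2 = 2/(s+1)^2

Final answer: 2/(s+1)^2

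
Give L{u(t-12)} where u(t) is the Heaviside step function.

L{u(t-a)} = e^(-as)/s. Here a=12, so L{u(t-12)} = e^(-12s)/s

Final answer: e^(-12s)/s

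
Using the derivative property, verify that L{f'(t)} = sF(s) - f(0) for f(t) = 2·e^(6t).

f'(t) = 12e^(6t). Direct: L{f'(t)} = 12/(s-6). Property: s·2/(s-6) - 2 = (2s - 2(s-6))/(s-6) = 12/(s-6). ✓

Final answer: 12/(s-6)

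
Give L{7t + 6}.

L{7t + 6} = 7·L{t} + 6·L{1} = 7/s² + 6/s

Final answer: 7/s² + 6/s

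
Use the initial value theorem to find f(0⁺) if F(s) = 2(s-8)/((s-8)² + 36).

f(0⁺) = lim_{s→∞} sF(s) = lim_{s→∞} 2s(s-8)/((s-8)² + 36) = 2

Final answer: 2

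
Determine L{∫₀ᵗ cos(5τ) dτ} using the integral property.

L{∫₀ᵗ f(τ)dτ} = F(s)/s with F(s) = s/(s² + 25), so the result is (s/(s² + 25))/s = 1/(s² + 25)

Final answer: 1/(s² + 25)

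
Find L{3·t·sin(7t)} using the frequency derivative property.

L{sin(7t)} = 7/(s² + 49). By L{t·f(t)} = -F'(s): -d/ds[7/(s² + 49)] = -(7)·(-2s)/(s² + 49)² = 14s/(s² + 49)². Then L{3·t·sin(7t)} = 3·14s/(s² + 49)² = 42s/(s² + 49)²

Final answer: 42s/(s² + 49)²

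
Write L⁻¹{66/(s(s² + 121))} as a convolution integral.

66/(s(s² + 121)) = (1/s)·(66/(s² + 121)) = L{1}·L{6·sin(11t)}. So f(t) = 1*(6·sin(11t)) = ∫₀ᵗ 6·sin(11τ) dτ

Final answer: ∫₀ᵗ 6·sin(11τ) dτ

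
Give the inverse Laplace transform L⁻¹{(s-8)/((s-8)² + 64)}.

Using frequency shift, L⁻¹{(s-8)/((s-8)² + 64)} = e^(8t)·cos(8t)

Final answer: e^(8t)·cos(8t)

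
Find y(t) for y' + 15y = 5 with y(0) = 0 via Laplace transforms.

sY + 15Y = 5/s. Y = 5/(s(s+15)). Partial fractions: Y = 1/3/s - 1/3/(s+15)

Final answer: y(t) = 1/3(1 - e^(-15t))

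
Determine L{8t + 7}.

L{8t + 7} = 8·L{t} + 7·L{1} = 8/s² + 7/s

Final answer: 8/s² + 7/s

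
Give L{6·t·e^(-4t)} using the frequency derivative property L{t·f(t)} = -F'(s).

L{e^(-4t)} = 1/(s+4). By frequency derivative: L{t·e^(-4t)} = -d/ds[1/(s+4)] = -(-1)/(s+4)² = 1/(s+4)². Then L{6·t·e^(-4t)} = 6·1/(s+4)² = 6/(s+4)²

Final answer: 6/(s+4)²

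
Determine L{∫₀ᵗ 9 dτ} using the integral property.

L{∫₀ᵗ f(τ)dτ} = F(s)/s with f(t) = 9. F(s) = 9/s, so L{∫₀ᵗ 9 dτ} = (9/s)/s = 9/s². (Check: ∫₀ᵗ 9 dτ = 9t.)

Final answer: 9/s²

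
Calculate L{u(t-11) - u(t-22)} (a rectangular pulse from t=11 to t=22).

L{u(t-a)} = e^(-as)/s. L{u(t-11) - u(t-22)} = (e^(-11s) - e^(-22s))/s

Final answer: (e^(-11s) - e^(-22s))/s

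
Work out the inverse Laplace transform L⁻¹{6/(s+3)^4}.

L⁻¹{n!/(s-a)^(n+1)} = t^n·e^(at), so L⁻¹{6/(s+3)^4} = t^3·e^(-3t)

Final answer: t^3·e^(-3t)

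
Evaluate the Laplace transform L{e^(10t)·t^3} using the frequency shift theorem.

L{e^(at)·t^n} = n!/(s-a)^(n+1), so L{e^(10t)·t^3} = 6/(s-10)^4

Final answer: 6/(s-10)^4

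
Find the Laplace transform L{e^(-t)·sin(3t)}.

L{e^(at)·sin(ωt)} = ω/((s-a)² + ω²), so L{e^(-t)·sin(3t)} = 3/((s+1)² + 9)

Final answer: 3/((s+1)² + 9)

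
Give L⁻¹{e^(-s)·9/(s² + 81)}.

L⁻¹{9/(s² + 81)} = sin(9t). By the time shift theorem, L⁻¹{e^(-as)F(s)} = u(t-a)f(t-a) with a=1, so L⁻¹{e^(-s)·9/(s² + 81)} = u(t-1)·sin(9(t-1))

Final answer: u(t-1)·sin(9(t-1))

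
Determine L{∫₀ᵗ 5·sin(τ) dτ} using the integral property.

L{∫₀ᵗ f(τ)dτ} = F(s)/s with F(s) = 5/(s² + 1), so the result is (5/(s² + 1))/s = 5/(s(s² + 1))

Final answer: 5/(s(s² + 1))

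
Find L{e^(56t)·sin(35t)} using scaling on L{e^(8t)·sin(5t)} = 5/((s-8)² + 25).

Scaling with a=7: L{e^(56t)·sin(35t)} = (1/7) · 5/((s/7-8)² + 25). Simplifying: 35/((s-56)² + 1225)

Final answer: 35/((s-56)² + 1225)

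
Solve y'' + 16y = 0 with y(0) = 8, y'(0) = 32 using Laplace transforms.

L{y''} + 16L{y} = 0. s²Y - 8s - 32 + 16Y = 0. Y(s² + 16) = 8s + 32. Y = (8s + 32)/(s² + 16). Inverting: y(t) = 8cos(4t) + 8sin(4t)

Final answer: y(t) = 8cos(4t) + 8sin(4t)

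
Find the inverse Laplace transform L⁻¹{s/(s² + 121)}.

L⁻¹{s/(s² + 121)} = cos(11t)

Final answer: cos(11t)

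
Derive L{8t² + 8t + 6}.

L{8t² + 8t + 6} = 8·2/s³ + 8/s² + 6/s = 16/s³ + 8/s² + 6/s

Final answer: 16/s³ + 8/s² + 6/s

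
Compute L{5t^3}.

L{t^n} = n!/s^(n+1). So L{5t^3} = 5·3!/s^4 = 30/s^4

Final answer: 30/s^4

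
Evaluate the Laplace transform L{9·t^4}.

L{t^n} = n!/s^(n+1), so L{t^4} = 24/s^5. Then L{9·t^4} = 9·24/s^5 = 216/s^5

Final answer: 216/s^5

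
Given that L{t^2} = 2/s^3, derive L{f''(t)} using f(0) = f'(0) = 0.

L{f''(t)} = s²F(s) - sf(0) - f'(0) = s²·2/s^3 - 0 - 0 = 2/s

Final answer: 2/s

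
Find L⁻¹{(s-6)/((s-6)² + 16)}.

Using frequency shift: L⁻¹{(s-a)/((s-a)² + b²)} = e^(at)cos(bt). Here a=6, b=4

Final answer: e^(6t)·cos(4t)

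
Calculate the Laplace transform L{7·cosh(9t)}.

L{cosh(ωt)} = s/(s² - ω²), so L{cosh(9t)} = s/(s² - 81). Then L{7·cosh(9t)} = 7·s/(s² - 81) = 7s/(s² - 81)

Final answer: 7s/(s² - 81)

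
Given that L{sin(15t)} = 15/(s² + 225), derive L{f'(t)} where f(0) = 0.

L{f'(t)} = s·F(s) - f(0) = s·15/(s² + 225) - 0 = 15s/(s² + 225)

Final answer: 15s/(s² + 225)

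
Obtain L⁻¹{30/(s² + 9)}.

This is the form c·a/(s² + a²) with a = 3, c = 10. L⁻¹ = 10·sin(3t)

Final answer: 10·sin(3t)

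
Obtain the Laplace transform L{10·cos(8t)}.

L{cos(ωt)} = s/(s² + ω²), so L{cos(8t)} = s/(s² + 64). Then L{10·cos(8t)} = 10·s/(s² + 64) = 10s/(s² + 64)

Final answer: 10s/(s² + 64)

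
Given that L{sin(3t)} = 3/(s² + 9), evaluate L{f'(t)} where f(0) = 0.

L{f'(t)} = s·F(s) - f(0) = s·3/(s² + 9) - 0 = 3s/(s² + 9)

Final answer: 3s/(s² + 9)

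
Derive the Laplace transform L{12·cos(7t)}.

L{cos(ωt)} = s/(s² + ω²), so L{cos(7t)} = s/(s² + 49). Then L{12·cos(7t)} = 12·s/(s² + 49) = 12s/(s² + 49)

Final answer: 12s/(s² + 49)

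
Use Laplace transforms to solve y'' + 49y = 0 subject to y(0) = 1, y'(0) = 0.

L{y''} + 49L{y} = 0. s²Y - s - 0 + 49Y = 0. Y(s² + 49) = s. Y = (s)/(s² + 49). Inverting: y(t) = cos(7t)

Final answer: y(t) = cos(7t)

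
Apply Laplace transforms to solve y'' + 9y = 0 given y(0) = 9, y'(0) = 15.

L{y''} + 9L{y} = 0. s²Y - 9s - 15 + 9Y = 0. Y(s² + 9) = 9s + 15. Y = (9s + 15)/(s² + 9). Inverting: y(t) = 9cos(3t) + 5sin(3t)

Final answer: y(t) = 9cos(3t) + 5sin(3t)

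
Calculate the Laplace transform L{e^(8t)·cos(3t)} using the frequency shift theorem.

Frequency shift: L{e^(at)f(t)} = F(s-a). L{e^(8t)·cos(3t)} = (s-8)/((s-8)² + 9)

Final answer: (s-8)/((s-8)² + 9)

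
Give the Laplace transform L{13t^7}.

L{13t^7} = 13 · L{t^7} = 13 · 5040/s^8 = 65520/s^8

Final answer: 65520/s^8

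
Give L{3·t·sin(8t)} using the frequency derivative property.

L{sin(8t)} = 8/(s² + 64). By L{t·f(t)} = -F'(s): -d/ds[8/(s² + 64)] = -(8)·(-2s)/(s² + 64)² = 16s/(s² + 64)². Then L{3·t·sin(8t)} = 3·16s/(s² + 64)² = 48s/(s² + 64)²

Final answer: 48s/(s² + 64)²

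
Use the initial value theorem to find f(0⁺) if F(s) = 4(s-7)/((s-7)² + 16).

f(0⁺) = lim_{s→∞} sF(s) = lim_{s→∞} 4s(s-7)/((s-7)² + 16) = 4

Final answer: 4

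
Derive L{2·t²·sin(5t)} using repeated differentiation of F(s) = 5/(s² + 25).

F(s) = 5/(s² + 25). F'(s) = -10s/(s² + 25)². F''(s) = -10(25 - 3s²)/(s² + 25)³ = (30s² - 250)/(s² + 25)³. So L{t²·sin(5t)} = (-1)² F''(s) = (30s² - 250)/(s² + 25)³. Then L{2·t²·sin(5t)} = 2·(30s² - 250)/(s² + 25)³ = (60s² - 500)/(s² + 25)³

Final answer: (60s² - 500)/(s² + 25)³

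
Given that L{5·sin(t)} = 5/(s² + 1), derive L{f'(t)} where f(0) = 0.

L{f'(t)} = s·F(s) - f(0) = s·5/(s² + 1) - 0 = 5s/(s² + 1)

Final answer: 5s/(s² + 1)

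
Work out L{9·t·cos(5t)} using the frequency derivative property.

L{cos(5t)} = s/(s² + 25). Derivative: d/ds[s/(s² + 25)] = [(s² + 25) - s·2s]/(s² + 25)² = (25 - s²)/(s² + 25)². So L{t·cos(5t)} = -F'(s) = (s² - 25)/(s² + 25)². Then L{9·t·cos(5t)} = 9·(s² - 25)/(s² + 25)²

Final answer: 9·(s² - 25)/(s² + 25)²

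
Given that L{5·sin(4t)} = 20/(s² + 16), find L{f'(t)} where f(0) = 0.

L{f'(t)} = s·F(s) - f(0) = s·20/(s² + 16) - 0 = 20s/(s² + 16)

Final answer: 20s/(s² + 16)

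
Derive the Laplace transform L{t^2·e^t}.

L{t^n·e^(at)} = n!/(s-a)^(n+1), so L{t^2·e^t} = 2/(s-1)^3

Final answer: 2/(s-1)^3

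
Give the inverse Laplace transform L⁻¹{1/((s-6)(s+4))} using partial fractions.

Decompose: A/(s-6) + B/(s+4). A = 1/10, B = -1/10. f(t) = (e^(6t) - e^(-4t))/10

Final answer: (e^(6t) - e^(-4t))/10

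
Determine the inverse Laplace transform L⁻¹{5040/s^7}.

L⁻¹{n!/s^(n+1)} = t^n with n=6. So L⁻¹{720/s^7} = t^6, and L⁻¹{5040/s^7} = (5040/720)·t^6 = 7·t^6

Final answer: 7·t^6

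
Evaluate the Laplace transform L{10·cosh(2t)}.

L{cosh(ωt)} = s/(s² - ω²), so L{cosh(2t)} = s/(s² - 4). Then L{10·cosh(2t)} = 10·s/(s² - 4) = 10s/(s² - 4)

Final answer: 10s/(s² - 4)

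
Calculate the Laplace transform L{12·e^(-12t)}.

L{e^(at)} = 1/(s-a), so L{e^(-12t)} = 1/(s+12). Then L{12·e^(-12t)} = 12/(s+12)

Final answer: 12/(s+12)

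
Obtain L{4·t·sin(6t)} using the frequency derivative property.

L{sin(6t)} = 6/(s² + 36). By L{t·f(t)} = -F'(s): -d/ds[6/(s² + 36)] = -(6)·(-2s)/(s² + 36)² = 12s/(s² + 36)². Then L{4·t·sin(6t)} = 4·12s/(s² + 36)² = 48s/(s² + 36)²

Final answer: 48s/(s² + 36)²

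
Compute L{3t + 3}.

L{3t + 3} = 3·L{t} + 3·L{1} = 3/s² + 3/s

Final answer: 3/s² + 3/s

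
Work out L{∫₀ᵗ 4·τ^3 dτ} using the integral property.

L{∫₀ᵗ f(τ)dτ} = F(s)/s with f(t) = 4t^3. F(s) = 24/s^4, so L{∫₀ᵗ 4·τ^3 dτ} = (24/s^4)/s = 24/s^5. (Check: ∫₀ᵗ 4·τ^3 dτ = 4t^4/4.)

Final answer: 24/s^5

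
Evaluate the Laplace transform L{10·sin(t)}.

L{sin(ωt)} = ω/(s² + ω²), so L{sin(t)} = 1/(s² + 1). Then L{10·sin(t)} = 10·1/(s² + 1) = 10/(s² + 1)

Final answer: 10/(s² + 1)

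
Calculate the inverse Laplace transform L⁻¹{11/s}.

L⁻¹{c/s} = c, so L⁻¹{11/s} = 11

Final answer: 11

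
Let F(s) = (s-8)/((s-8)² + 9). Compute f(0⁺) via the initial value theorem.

f(0⁺) = lim_{s→∞} sF(s) = lim_{s→∞} s(s-8)/((s-8)² + 9) = 1

Final answer: 1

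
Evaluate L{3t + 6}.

L{3t + 6} = 3·L{t} + 6·L{1} = 3/s² + 6/s

Final answer: 3/s² + 6/s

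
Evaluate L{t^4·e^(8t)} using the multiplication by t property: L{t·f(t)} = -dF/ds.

Using L{t^n·e^(at)} = n!/(s-a)^(n+1), L{t^4·e^(8t)} = 24/(s-8)^5

Final answer: 24/(s-8)^5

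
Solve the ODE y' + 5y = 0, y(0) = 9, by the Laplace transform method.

L{y'} + 5L{y} = 0. sY - 9 + 5Y = 0. Y(s+5) = 9. Y = 9/(s+5)

Final answer: y(t) = 9e^(-5t)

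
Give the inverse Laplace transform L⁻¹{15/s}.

L⁻¹{c/s} = c, so L⁻¹{15/s} = 15

Final answer: 15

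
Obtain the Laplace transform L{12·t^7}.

L{t^n} = n!/s^(n+1), so L{t^7} = 5040/s^8. Then L{12·t^7} = 12·5040/s^8 = 60480/s^8

Final answer: 60480/s^8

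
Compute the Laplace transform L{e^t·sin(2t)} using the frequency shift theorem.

Frequency shift: L{e^(at)f(t)} = F(s-a). L{e^t·sin(2t)} = 2/((s-1)² + 4)

Final answer: 2/((s-1)² + 4)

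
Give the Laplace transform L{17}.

L{17} = 17 · L{1} = 17/s

Final answer: 17/s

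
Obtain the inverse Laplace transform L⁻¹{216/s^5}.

L⁻¹{n!/s^(n+1)} = t^n with n=4. So L⁻¹{24/s^5} = t^4, and L⁻¹{216/s^5} = (216/24)·t^4 = 9·t^4

Final answer: 9·t^4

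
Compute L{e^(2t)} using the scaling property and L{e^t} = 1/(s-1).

Using L{f(at)} = (1/a)F(s/a) with a=2 and f(t) = e^t: L{e^(2t)} = (1/2) · 1/((s/2)-1) = (1/2) · 2/(s-2) = 1/(s-2)

Final answer: 1/(s-2)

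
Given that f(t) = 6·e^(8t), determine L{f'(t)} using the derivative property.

f(0) = 6, F(s) = 6/(s-8). L{f'(t)} = s·F(s) - f(0) = 6s/(s-8) - 6 = (6s - 6(s-8))/(s-8) = 48/(s-8)

Final answer: 48/(s-8)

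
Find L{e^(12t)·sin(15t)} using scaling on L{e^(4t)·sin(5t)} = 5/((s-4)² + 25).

Scaling with a=3: L{e^(12t)·sin(15t)} = (1/3) · 5/((s/3-4)² + 25). Simplifying: 15/((s-12)² + 225)

Final answer: 15/((s-12)² + 225)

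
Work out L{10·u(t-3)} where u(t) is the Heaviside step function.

L{u(t-a)} = e^(-as)/s. Here a=3, so L{u(t-3)} = e^(-3s)/s, and L{10·u(t-3)} = 10·e^(-3s)/s

Final answer: 10·e^(-3s)/s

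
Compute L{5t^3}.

L{t^n} = n!/s^(n+1). So L{5t^3} = 5·3!/s^4 = 30/s^4

Final answer: 30/s^4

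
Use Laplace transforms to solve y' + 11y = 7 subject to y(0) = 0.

sY + 11Y = 7/s. Y = 7/(s(s+11)). Partial fractions: Y = 7/11/s - 7/11/(s+11)

Final answer: y(t) = 7/11(1 - e^(-11t))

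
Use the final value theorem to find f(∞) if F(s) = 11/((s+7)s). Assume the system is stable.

f(∞) = lim_{s→0} sF(s) = lim_{s→0} 11/(s+7) = 11/7

Final answer: 11/7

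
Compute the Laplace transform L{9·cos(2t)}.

L{cos(ωt)} = s/(s² + ω²), so L{cos(2t)} = s/(s² + 4). Then L{9·cos(2t)} = 9·s/(s² + 4) = 9s/(s² + 4)

Final answer: 9s/(s² + 4)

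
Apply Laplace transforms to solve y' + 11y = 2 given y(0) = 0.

sY + 11Y = 2/s. Y = 2/(s(s+11)). Partial fractions: Y = 2/11/s - 2/11/(s+11)

Final answer: y(t) = 2/11(1 - e^(-11t))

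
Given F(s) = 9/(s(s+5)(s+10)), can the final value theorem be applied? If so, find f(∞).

Poles of sF(s) = 9/((s+5)(s+10)) are at s = -5 and s = -10, both in the left half-plane. Theorem applies. f(∞) = lim_{s→0} sF(s) = 9/(5·10) = 9/50

Final answer: 9/50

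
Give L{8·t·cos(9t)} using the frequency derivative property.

L{cos(9t)} = s/(s² + 81). Derivative: d/ds[s/(s² + 81)] = [(s² + 81) - s·2s]/(s² + 81)² = (81 - s²)/(s² + 81)². So L{t·cos(9t)} = -F'(s) = (s² - 81)/(s² + 81)². Then L{8·t·cos(9t)} = 8·(s² - 81)/(s² + 81)²

Final answer: 8·(s² - 81)/(s² + 81)²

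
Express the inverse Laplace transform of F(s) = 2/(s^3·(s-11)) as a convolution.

2/(s^3·(s-11)) = (2/s^3)·(1/(s-11)) = L{t^2}·L{e^(11t)}. So f(t) = t^2*e^(11t) = ∫₀ᵗ τ^2·e^(11(t-τ)) dτ

Final answer: ∫₀ᵗ τ^2·e^(11(t-τ)) dτ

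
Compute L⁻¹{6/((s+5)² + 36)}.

Form: b/((s-a)² + b²) → e^(at)sin(bt). With a=-5, b=6

Final answer: e^(-5t)·sin(6t)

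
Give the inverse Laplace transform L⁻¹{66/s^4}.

L⁻¹{n!/s^(n+1)} = t^n with n=3. So L⁻¹{6/s^4} = t^3, and L⁻¹{66/s^4} = (66/6)·t^3 = 11·t^3

Final answer: 11·t^3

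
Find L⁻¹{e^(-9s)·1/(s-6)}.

L⁻¹{1/(s-6)} = e^(6t). By the time shift theorem, L⁻¹{e^(-as)F(s)} = u(t-a)f(t-a) with a=9, so L⁻¹{e^(-9s)·1/(s-6)} = u(t-9)·e^(6(t-9))

Final answer: u(t-9)·e^(6(t-9))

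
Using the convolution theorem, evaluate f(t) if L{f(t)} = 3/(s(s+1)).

3/(s(s+1)) = (3/s)·(1/(s+1)) = L{3}·L{e^(-t)}. By convolution, f(t) = 3*e^(-t) = ∫₀ᵗ 3·e^(-τ) dτ = 3·(1 - e^(-t))/1

Final answer: 3·(1 - e^(-t))/1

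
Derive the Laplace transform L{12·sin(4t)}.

L{sin(ωt)} = ω/(s² + ω²), so L{sin(4t)} = 4/(s² + 16). Then L{12·sin(4t)} = 12·4/(s² + 16) = 48/(s² + 16)

Final answer: 48/(s² + 16)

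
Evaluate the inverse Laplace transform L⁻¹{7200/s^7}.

L⁻¹{n!/s^(n+1)} = t^n with n=6. So L⁻¹{720/s^7} = t^6, and L⁻¹{7200/s^7} = (7200/720)·t^6 = 10·t^6

Final answer: 10·t^6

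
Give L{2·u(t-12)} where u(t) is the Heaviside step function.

L{u(t-a)} = e^(-as)/s. Here a=12, so L{u(t-12)} = e^(-12s)/s, and L{2·u(t-12)} = 2·e^(-12s)/s

Final answer: 2·e^(-12s)/s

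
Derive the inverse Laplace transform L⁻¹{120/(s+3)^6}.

L⁻¹{n!/(s-a)^(n+1)} = t^n·e^(at), so L⁻¹{120/(s+3)^6} = t^5·e^(-3t)

Final answer: t^5·e^(-3t)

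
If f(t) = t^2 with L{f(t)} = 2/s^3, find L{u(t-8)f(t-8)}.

Time shift theorem: L{u(t-a)f(t-a)} = e^(-as)F(s). Here a=8, F(s) = 2/s^3, so L{u(t-8)f(t-8)} = e^(-8s)·2/s^3

Final answer: e^(-8s)·2/s^3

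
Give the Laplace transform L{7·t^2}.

L{t^n} = n!/s^(n+1), so L{t^2} = 2/s^3. Then L{7·t^2} = 7·2/s^3 = 14/s^3

Final answer: 14/s^3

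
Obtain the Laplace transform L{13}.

L{13} = 13 · L{1} = 13/s

Final answer: 13/s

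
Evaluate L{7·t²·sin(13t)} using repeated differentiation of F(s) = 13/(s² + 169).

F(s) = 13/(s² + 169). F'(s) = -26s/(s² + 169)². F''(s) = -26(169 - 3s²)/(s² + 169)³ = (78s² - 4394)/(s² + 169)³. So L{t²·sin(13t)} = (-1)² F''(s) = (78s² - 4394)/(s² + 169)³. Then L{7·t²·sin(13t)} = 7·(78s² - 4394)/(s² + 169)³ = (546s² - 30758)/(s² + 169)³

Final answer: (546s² - 30758)/(s² + 169)³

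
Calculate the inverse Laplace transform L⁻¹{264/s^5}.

L⁻¹{n!/s^(n+1)} = t^n with n=4. So L⁻¹{24/s^5} = t^4, and L⁻¹{264/s^5} = (264/24)·t^4 = 11·t^4

Final answer: 11·t^4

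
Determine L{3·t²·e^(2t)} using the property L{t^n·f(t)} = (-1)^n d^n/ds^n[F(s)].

L{e^(2t)} = 1/(s-2). d/ds[1/(s-2)] = -1/(s-2)². d²/ds²[1/(s-2)] = 2/(s-2)³. So L{t²·e^(2t)} = (-1)² · 2/(s-2)³ = 2/(s-2)³. Then L{3·t²·e^(2t)} = 3·2/(s-2)³ = 6/(s-2)³

Final answer: 6/(s-2)³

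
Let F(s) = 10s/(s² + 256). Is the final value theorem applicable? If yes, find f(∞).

The final value theorem requires all poles of sF(s) in the left half-plane. sF(s) = 10s²/(s² + 256) has poles at s = ±16i (imaginary axis). Theorem does NOT apply (oscillatory system).

Final answer: Not applicable (oscillatory)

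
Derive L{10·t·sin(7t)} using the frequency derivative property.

L{sin(7t)} = 7/(s² + 49). By L{t·f(t)} = -F'(s): -d/ds[7/(s² + 49)] = -(7)·(-2s)/(s² + 49)² = 14s/(s² + 49)². Then L{10·t·sin(7t)} = 10·14s/(s² + 49)² = 140s/(s² + 49)²

Final answer: 140s/(s² + 49)²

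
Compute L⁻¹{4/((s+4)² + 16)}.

Form: b/((s-a)² + b²) → e^(at)sin(bt). With a=-4, b=4

Final answer: e^(-4t)·sin(4t)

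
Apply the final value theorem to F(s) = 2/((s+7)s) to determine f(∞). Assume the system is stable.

f(∞) = lim_{s→0} sF(s) = lim_{s→0} 2/(s+7) = 2/7

Final answer: 2/7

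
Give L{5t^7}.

L{t^n} = n!/s^(n+1). So L{5t^7} = 5·7!/s^8 = 25200/s^8

Final answer: 25200/s^8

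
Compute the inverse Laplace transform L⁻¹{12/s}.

L⁻¹{c/s} = c, so L⁻¹{12/s} = 12

Final answer: 12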